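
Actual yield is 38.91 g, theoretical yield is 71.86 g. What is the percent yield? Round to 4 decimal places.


% yield = 100 * actual / theoretical
% yield = 100 * 38.91 / 71.86
% yield = 54.14695241 %, rounded to 4 dp:

54.1470 %


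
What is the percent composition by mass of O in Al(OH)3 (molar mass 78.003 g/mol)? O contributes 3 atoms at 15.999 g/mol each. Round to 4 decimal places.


pct = 100 * (n_elem * M_elem) / M_total
mass_contribution = 3 * 15.999 = 47.997 g/mol
pct = 100 * 47.997 / 78.003
pct = 61.53224876 %, rounded to 4 dp:

61.5322 %


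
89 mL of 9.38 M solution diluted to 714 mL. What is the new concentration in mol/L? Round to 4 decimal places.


Dilution: M1*V1 = M2*V2, solve for M2.
M2 = M1*V1 / V2
M2 = 9.38 * 89 / 714
M2 = 834.82 / 714
M2 = 1.16921569 mol/L, rounded to 4 dp:

1.1692 mol/L


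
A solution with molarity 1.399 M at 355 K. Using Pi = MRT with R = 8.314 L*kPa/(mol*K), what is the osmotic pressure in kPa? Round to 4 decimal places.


Osmotic pressure (van't Hoff): Pi = M*R*T.
RT = 8.314 * 355 = 2951.47
Pi = 1.399 * 2951.47
Pi = 4129.10653 kPa, rounded to 4 dp:

4129.1065 kPa


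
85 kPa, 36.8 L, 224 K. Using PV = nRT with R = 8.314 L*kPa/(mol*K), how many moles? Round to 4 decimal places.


PV = nRT, solve for n = PV / (RT).
PV = 85 * 36.8 = 3128.0
RT = 8.314 * 224 = 1862.336
n = 3128.0 / 1862.336
n = 1.67961098 mol, rounded to 4 dp:

1.6796 mol


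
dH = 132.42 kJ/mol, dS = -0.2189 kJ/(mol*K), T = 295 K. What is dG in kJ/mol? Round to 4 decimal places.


Gibbs: dG = dH - T*dS (consistent units, dS already in kJ/(mol*K)).
T*dS = 295 * -0.2189 = -64.5755
dG = 132.42 - (-64.5755)
dG = 196.9955 kJ/mol, rounded to 4 dp:

196.9955 kJ/mol


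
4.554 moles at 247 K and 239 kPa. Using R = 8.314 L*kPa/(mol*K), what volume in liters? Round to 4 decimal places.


PV = nRT, solve for V = nRT / P.
nRT = 4.554 * 8.314 * 247 = 9351.9031
V = 9351.9031 / 239
V = 39.12930167 L, rounded to 4 dp:

39.1293 L


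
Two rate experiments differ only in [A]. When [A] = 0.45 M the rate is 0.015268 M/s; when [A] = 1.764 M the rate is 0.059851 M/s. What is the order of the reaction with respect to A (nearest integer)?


Rate is proportional to [A]^n, so rate2/rate1 = ([A]2/[A]1)^n. Take logs to solve for n.
rate2/rate1 = 0.059851 / 0.015268 = 3.92
[A]2/[A]1 = 1.764 / 0.45 = 3.92
n = ln(3.92) / ln(3.92) = 1.0
Nearest integer order:

1


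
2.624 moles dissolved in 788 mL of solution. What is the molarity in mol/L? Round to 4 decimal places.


Convert volume to liters: V_L = V_mL / 1000.
V_L = 788 / 1000 = 0.788 L
M = n / V_L = 2.624 / 0.788
M = 3.32994924 mol/L, rounded to 4 dp:

3.3299 mol/L


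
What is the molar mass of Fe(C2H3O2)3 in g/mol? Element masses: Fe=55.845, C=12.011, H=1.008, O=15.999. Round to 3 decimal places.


M = sum(count * atomic_mass) over atoms.
M = 1*55.845 + 6*12.011 + 9*1.008 + 6*15.999
M = 55.845 + 72.066 + 9.072 + 95.994
M = 232.977 g/mol, rounded to 3 dp:

232.977 g/mol


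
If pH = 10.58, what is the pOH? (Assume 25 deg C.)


At 25 deg C, pH + pOH = 14.
pOH = 14 - pH = 14 - 10.58
pOH = 3.42:

3.42


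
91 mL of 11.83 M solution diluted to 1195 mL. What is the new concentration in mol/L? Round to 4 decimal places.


Dilution: M1*V1 = M2*V2, solve for M2.
M2 = M1*V1 / V2
M2 = 11.83 * 91 / 1195
M2 = 1076.53 / 1195
M2 = 0.90086192 mol/L, rounded to 4 dp:

0.9009 mol/L


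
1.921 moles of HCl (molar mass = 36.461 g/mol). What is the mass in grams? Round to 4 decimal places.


mass = n * M
mass = 1.921 * 36.461
mass = 70.041581 g, rounded to 4 dp:

70.0416 g


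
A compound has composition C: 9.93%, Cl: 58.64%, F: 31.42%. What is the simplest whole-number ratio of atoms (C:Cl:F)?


Assume 100 g of compound, divide each mass% by atomic mass to get moles, then normalize by the smallest to get a raw atom ratio.
Moles per 100 g: C: 9.93/12.011 = 0.8267, Cl: 58.64/35.453 = 1.654, F: 31.42/18.998 = 1.6539
Raw ratio (divide by min = 0.8267): C: 1.0, Cl: 2.001, F: 2.0
Multiply by 1 to clear fractions: C: 1.0 ~= 1, Cl: 2.001 ~= 2, F: 2.0 ~= 2
Reduce by GCD to get the simplest whole-number ratio:

1:2:2


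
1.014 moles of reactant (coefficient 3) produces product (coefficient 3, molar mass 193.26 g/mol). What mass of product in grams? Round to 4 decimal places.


Use the coefficient ratio to convert reactant moles to product moles, then multiply by the product's molar mass.
moles_P = moles_R * (coeff_P / coeff_R) = 1.014 * (3/3) = 1.014
mass_P = moles_P * M_P = 1.014 * 193.26
mass_P = 195.96564 g, rounded to 4 dp:

195.9656 g


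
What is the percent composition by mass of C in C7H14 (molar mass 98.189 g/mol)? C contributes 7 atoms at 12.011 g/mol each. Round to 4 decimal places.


pct = 100 * (n_elem * M_elem) / M_total
mass_contribution = 7 * 12.011 = 84.077 g/mol
pct = 100 * 84.077 / 98.189
pct = 85.62771797 %, rounded to 4 dp:

85.6277 %


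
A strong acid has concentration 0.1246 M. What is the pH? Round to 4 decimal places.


A strong acid dissociates completely, so [H+] equals the given concentration.
pH = -log10([H+]) = -log10(0.1246)
pH = 0.90448196, rounded to 4 dp:

0.9045


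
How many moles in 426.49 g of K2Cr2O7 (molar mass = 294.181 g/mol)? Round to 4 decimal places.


n = mass / M
n = 426.49 / 294.181
n = 1.44975372 mol, rounded to 4 dp:

1.4498 mol


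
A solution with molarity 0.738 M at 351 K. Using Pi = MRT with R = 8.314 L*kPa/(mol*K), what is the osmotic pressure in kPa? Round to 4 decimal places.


Osmotic pressure (van't Hoff): Pi = M*R*T.
RT = 8.314 * 351 = 2918.214
Pi = 0.738 * 2918.214
Pi = 2153.641932 kPa, rounded to 4 dp:

2153.6419 kPa


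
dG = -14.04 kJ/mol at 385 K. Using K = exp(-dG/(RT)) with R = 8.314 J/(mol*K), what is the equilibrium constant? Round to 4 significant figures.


dG is in kJ/mol; multiply by 1000 to match R in J/(mol*K).
RT = 8.314 * 385 = 3200.89 J/mol
exponent = -dG*1000 / (RT) = -(-14.04*1000) / 3200.89 = 4.38628007
K = exp(4.38628007)
K = 80.341, rounded to 4 significant figures:

80.34


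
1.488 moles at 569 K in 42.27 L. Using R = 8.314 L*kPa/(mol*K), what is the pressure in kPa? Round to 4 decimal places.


PV = nRT, solve for P = nRT / V.
nRT = 1.488 * 8.314 * 569 = 7039.231
P = 7039.231 / 42.27
P = 166.53018689 kPa, rounded to 4 dp:

166.5302 kPa


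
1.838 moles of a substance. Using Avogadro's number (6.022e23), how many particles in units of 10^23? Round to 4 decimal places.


N = n * NA, then divide by 1e23 for the requested units.
N / 1e23 = n * 6.022
N / 1e23 = 1.838 * 6.022
N / 1e23 = 11.068436, rounded to 4 dp:

11.0684


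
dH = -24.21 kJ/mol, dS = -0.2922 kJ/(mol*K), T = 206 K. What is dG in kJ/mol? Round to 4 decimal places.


Gibbs: dG = dH - T*dS (consistent units, dS already in kJ/(mol*K)).
T*dS = 206 * -0.2922 = -60.1932
dG = -24.21 - (-60.1932)
dG = 35.9832 kJ/mol, rounded to 4 dp:

35.9832 kJ/mol


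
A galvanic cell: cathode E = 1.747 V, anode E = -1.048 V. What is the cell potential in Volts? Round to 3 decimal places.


Standard cell potential: E_cell = E_cathode - E_anode.
E_cell = 1.747 - (-1.048)
E_cell = 2.795 V, rounded to 3 dp:

2.795 V


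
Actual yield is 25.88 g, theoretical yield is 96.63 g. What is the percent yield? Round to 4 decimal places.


% yield = 100 * actual / theoretical
% yield = 100 * 25.88 / 96.63
% yield = 26.7825727 %, rounded to 4 dp:

26.7826 %


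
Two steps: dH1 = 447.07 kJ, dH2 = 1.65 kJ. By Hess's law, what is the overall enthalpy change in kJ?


Hess's law: enthalpy is a state function, so add the step enthalpies.
dH_total = dH1 + dH2 = 447.07 + (1.65)
dH_total = 448.72 kJ:

448.72 kJ


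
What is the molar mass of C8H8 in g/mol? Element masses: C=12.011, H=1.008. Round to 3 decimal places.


M = sum(count * atomic_mass) over atoms.
M = 8*12.011 + 8*1.008
M = 96.088 + 8.064
M = 104.152 g/mol, rounded to 3 dp:

104.152 g/mol


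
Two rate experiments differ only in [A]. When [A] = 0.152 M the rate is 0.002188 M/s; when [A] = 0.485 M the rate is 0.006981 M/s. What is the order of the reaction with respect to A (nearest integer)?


Rate is proportional to [A]^n, so rate2/rate1 = ([A]2/[A]1)^n. Take logs to solve for n.
rate2/rate1 = 0.006981 / 0.002188 = 3.1906
[A]2/[A]1 = 0.485 / 0.152 = 3.1908
n = ln(3.1906) / ln(3.1908) = 1.0
Nearest integer order:

1


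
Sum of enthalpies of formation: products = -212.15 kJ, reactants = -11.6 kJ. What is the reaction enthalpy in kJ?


dH_rxn = sum(dH_f products) - sum(dH_f reactants)
dH_rxn = -212.15 - (-11.6)
dH_rxn = -200.55 kJ:

-200.55 kJ


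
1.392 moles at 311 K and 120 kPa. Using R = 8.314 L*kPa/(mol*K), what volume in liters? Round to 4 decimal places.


PV = nRT, solve for V = nRT / P.
nRT = 1.392 * 8.314 * 311 = 3599.2304
V = 3599.2304 / 120
V = 29.99358667 L, rounded to 4 dp:

29.9936 L


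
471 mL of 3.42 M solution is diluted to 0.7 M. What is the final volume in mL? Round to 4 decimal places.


Dilution: M1*V1 = M2*V2, solve for V2.
V2 = M1*V1 / M2
V2 = 3.42 * 471 / 0.7
V2 = 1610.82 / 0.7
V2 = 2301.17142857 mL, rounded to 4 dp:

2301.1714 mL


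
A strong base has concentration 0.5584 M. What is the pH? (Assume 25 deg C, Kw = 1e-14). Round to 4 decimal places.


A strong base dissociates completely, so [OH-] equals the given concentration.
pOH = -log10([OH-]) = -log10(0.5584) = 0.253055
pH = 14 - pOH = 14 - 0.253055
pH = 13.746945, rounded to 4 dp:

13.7469


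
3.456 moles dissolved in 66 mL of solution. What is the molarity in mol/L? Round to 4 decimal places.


Convert volume to liters: V_L = V_mL / 1000.
V_L = 66 / 1000 = 0.066 L
M = n / V_L = 3.456 / 0.066
M = 52.36363636 mol/L, rounded to 4 dp:

52.3636 mol/L


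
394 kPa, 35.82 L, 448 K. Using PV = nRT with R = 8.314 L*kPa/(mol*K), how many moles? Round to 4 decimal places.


PV = nRT, solve for n = PV / (RT).
PV = 394 * 35.82 = 14113.08
RT = 8.314 * 448 = 3724.672
n = 14113.08 / 3724.672
n = 3.78907995 mol, rounded to 4 dp:

3.7891 mol


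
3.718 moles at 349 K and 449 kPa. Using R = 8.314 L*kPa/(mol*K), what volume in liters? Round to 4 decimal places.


PV = nRT, solve for V = nRT / P.
nRT = 3.718 * 8.314 * 349 = 10788.0967
V = 10788.0967 / 449
V = 24.02694143 L, rounded to 4 dp:

24.0269 L


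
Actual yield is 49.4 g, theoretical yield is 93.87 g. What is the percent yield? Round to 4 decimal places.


% yield = 100 * actual / theoretical
% yield = 100 * 49.4 / 93.87
% yield = 52.62597209 %, rounded to 4 dp:

52.6260 %


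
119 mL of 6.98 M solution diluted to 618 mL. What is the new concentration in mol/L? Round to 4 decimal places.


Dilution: M1*V1 = M2*V2, solve for M2.
M2 = M1*V1 / V2
M2 = 6.98 * 119 / 618
M2 = 830.62 / 618
M2 = 1.34404531 mol/L, rounded to 4 dp:

1.3440 mol/L


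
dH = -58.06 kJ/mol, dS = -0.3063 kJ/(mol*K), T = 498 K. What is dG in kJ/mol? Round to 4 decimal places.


Gibbs: dG = dH - T*dS (consistent units, dS already in kJ/(mol*K)).
T*dS = 498 * -0.3063 = -152.5374
dG = -58.06 - (-152.5374)
dG = 94.4774 kJ/mol, rounded to 4 dp:

94.4774 kJ/mol


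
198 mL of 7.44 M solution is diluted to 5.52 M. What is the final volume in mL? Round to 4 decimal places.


Dilution: M1*V1 = M2*V2, solve for V2.
V2 = M1*V1 / M2
V2 = 7.44 * 198 / 5.52
V2 = 1473.12 / 5.52
V2 = 266.86956522 mL, rounded to 4 dp:

266.8696 mL


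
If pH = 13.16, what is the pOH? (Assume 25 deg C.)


At 25 deg C, pH + pOH = 14.
pOH = 14 - pH = 14 - 13.16
pOH = 0.84:

0.84


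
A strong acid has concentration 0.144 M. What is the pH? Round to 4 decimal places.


A strong acid dissociates completely, so [H+] equals the given concentration.
pH = -log10([H+]) = -log10(0.144)
pH = 0.84163751, rounded to 4 dp:

0.8416


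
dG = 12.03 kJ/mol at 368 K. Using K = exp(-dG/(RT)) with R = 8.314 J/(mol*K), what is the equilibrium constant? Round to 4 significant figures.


dG is in kJ/mol; multiply by 1000 to match R in J/(mol*K).
RT = 8.314 * 368 = 3059.552 J/mol
exponent = -dG*1000 / (RT) = -(12.03*1000) / 3059.552 = -3.93194821
K = exp(-3.93194821)
K = 0.01960544, rounded to 4 significant figures:

0.01961


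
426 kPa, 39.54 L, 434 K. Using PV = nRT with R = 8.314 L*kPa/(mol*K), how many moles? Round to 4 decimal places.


PV = nRT, solve for n = PV / (RT).
PV = 426 * 39.54 = 16844.04
RT = 8.314 * 434 = 3608.276
n = 16844.04 / 3608.276
n = 4.6681684 mol, rounded to 4 dp:

4.6682 mol


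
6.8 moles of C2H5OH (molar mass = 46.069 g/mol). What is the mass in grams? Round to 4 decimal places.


mass = n * M
mass = 6.8 * 46.069
mass = 313.2692 g, rounded to 4 dp:

313.2692 g


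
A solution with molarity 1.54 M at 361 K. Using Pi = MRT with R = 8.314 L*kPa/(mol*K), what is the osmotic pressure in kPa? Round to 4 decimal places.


Osmotic pressure (van't Hoff): Pi = M*R*T.
RT = 8.314 * 361 = 3001.354
Pi = 1.54 * 3001.354
Pi = 4622.08516 kPa, rounded to 4 dp:

4622.0852 kPa


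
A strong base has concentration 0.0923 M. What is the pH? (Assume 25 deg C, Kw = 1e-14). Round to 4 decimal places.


A strong base dissociates completely, so [OH-] equals the given concentration.
pOH = -log10([OH-]) = -log10(0.0923) = 1.034798
pH = 14 - pOH = 14 - 1.034798
pH = 12.965202, rounded to 4 dp:

12.9652


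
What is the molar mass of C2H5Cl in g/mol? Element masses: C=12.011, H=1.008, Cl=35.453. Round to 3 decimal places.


M = sum(count * atomic_mass) over atoms.
M = 2*12.011 + 5*1.008 + 1*35.453
M = 24.022 + 5.04 + 35.453
M = 64.515 g/mol, rounded to 3 dp:

64.515 g/mol


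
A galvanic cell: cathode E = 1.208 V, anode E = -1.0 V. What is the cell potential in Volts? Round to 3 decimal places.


Standard cell potential: E_cell = E_cathode - E_anode.
E_cell = 1.208 - (-1.0)
E_cell = 2.208 V, rounded to 3 dp:

2.208 V


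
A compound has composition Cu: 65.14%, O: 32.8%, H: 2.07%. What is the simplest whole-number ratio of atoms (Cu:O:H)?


Assume 100 g of compound, divide each mass% by atomic mass to get moles, then normalize by the smallest to get a raw atom ratio.
Moles per 100 g: Cu: 65.14/63.546 = 1.0251, O: 32.8/15.999 = 2.0501, H: 2.07/1.008 = 2.0536
Raw ratio (divide by min = 1.0251): Cu: 1.0, O: 2.0, H: 2.003
Multiply by 1 to clear fractions: Cu: 1.0 ~= 1, O: 2.0 ~= 2, H: 2.003 ~= 2
Reduce by GCD to get the simplest whole-number ratio:

1:2:2


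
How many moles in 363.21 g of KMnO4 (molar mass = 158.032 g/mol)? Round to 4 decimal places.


n = mass / M
n = 363.21 / 158.032
n = 2.29833198 mol, rounded to 4 dp:

2.2983 mol


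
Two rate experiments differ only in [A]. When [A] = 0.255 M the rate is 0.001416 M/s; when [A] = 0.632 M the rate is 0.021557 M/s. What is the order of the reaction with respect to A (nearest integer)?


Rate is proportional to [A]^n, so rate2/rate1 = ([A]2/[A]1)^n. Take logs to solve for n.
rate2/rate1 = 0.021557 / 0.001416 = 15.2239
[A]2/[A]1 = 0.632 / 0.255 = 2.4784
n = ln(15.2239) / ln(2.4784) = 3.0
Nearest integer order:

3


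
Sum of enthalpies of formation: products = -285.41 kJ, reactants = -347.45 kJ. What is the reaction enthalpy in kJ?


dH_rxn = sum(dH_f products) - sum(dH_f reactants)
dH_rxn = -285.41 - (-347.45)
dH_rxn = 62.04 kJ:

62.04 kJ


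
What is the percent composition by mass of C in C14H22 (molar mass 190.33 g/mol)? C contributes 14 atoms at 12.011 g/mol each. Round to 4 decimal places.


pct = 100 * (n_elem * M_elem) / M_total
mass_contribution = 14 * 12.011 = 168.154 g/mol
pct = 100 * 168.154 / 190.33
pct = 88.34865759 %, rounded to 4 dp:

88.3487 %


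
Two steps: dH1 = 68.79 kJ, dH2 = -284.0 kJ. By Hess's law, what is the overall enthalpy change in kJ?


Hess's law: enthalpy is a state function, so add the step enthalpies.
dH_total = dH1 + dH2 = 68.79 + (-284.0)
dH_total = -215.21 kJ:

-215.21 kJ


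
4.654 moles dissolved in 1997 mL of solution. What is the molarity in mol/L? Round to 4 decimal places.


Convert volume to liters: V_L = V_mL / 1000.
V_L = 1997 / 1000 = 1.997 L
M = n / V_L = 4.654 / 1.997
M = 2.33049574 mol/L, rounded to 4 dp:

2.3305 mol/L


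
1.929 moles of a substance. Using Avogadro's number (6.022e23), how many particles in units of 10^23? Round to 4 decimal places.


N = n * NA, then divide by 1e23 for the requested units.
N / 1e23 = n * 6.022
N / 1e23 = 1.929 * 6.022
N / 1e23 = 11.616438, rounded to 4 dp:

11.6164


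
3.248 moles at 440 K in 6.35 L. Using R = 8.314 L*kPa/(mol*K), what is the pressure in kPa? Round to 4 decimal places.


PV = nRT, solve for P = nRT / V.
nRT = 3.248 * 8.314 * 440 = 11881.7037
P = 11881.7037 / 6.35
P = 1871.13444094 kPa, rounded to 4 dp:

1871.1344 kPa


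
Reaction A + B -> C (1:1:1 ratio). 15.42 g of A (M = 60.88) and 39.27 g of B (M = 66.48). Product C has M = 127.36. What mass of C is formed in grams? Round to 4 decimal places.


Find moles of each reactant; the smaller value is the limiting reagent in a 1:1:1 reaction, so moles_C equals moles of the limiter.
n_A = mass_A / M_A = 15.42 / 60.88 = 0.253285 mol
n_B = mass_B / M_B = 39.27 / 66.48 = 0.590704 mol
Limiting reagent: A (smaller), n_limiting = 0.253285 mol
mass_C = n_limiting * M_C = 0.253285 * 127.36
mass_C = 32.2583776 g, rounded to 4 dp:

32.2584 g


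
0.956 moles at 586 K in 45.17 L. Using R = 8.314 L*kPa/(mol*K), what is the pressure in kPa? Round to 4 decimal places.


PV = nRT, solve for P = nRT / V.
nRT = 0.956 * 8.314 * 586 = 4657.6358
P = 4657.6358 / 45.17
P = 103.11347797 kPa, rounded to 4 dp:

103.1135 kPa


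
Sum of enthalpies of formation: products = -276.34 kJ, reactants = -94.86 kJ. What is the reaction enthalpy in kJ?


dH_rxn = sum(dH_f products) - sum(dH_f reactants)
dH_rxn = -276.34 - (-94.86)
dH_rxn = -181.48 kJ:

-181.48 kJ


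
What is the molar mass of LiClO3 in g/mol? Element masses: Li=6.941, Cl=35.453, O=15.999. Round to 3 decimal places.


M = sum(count * atomic_mass) over atoms.
M = 1*6.941 + 1*35.453 + 3*15.999
M = 6.941 + 35.453 + 47.997
M = 90.391 g/mol, rounded to 3 dp:

90.391 g/mol


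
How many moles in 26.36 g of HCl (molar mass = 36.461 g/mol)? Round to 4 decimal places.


n = mass / M
n = 26.36 / 36.461
n = 0.72296426 mol, rounded to 4 dp:

0.7230 mol


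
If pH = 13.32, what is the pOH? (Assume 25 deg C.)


At 25 deg C, pH + pOH = 14.
pOH = 14 - pH = 14 - 13.32
pOH = 0.68:

0.68


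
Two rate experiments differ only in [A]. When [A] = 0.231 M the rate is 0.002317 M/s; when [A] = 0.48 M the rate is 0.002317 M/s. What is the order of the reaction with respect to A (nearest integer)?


Rate is proportional to [A]^n, so rate2/rate1 = ([A]2/[A]1)^n. Take logs to solve for n.
rate2/rate1 = 0.002317 / 0.002317 = 1.0
[A]2/[A]1 = 0.48 / 0.231 = 2.0779
n = ln(1.0) / ln(2.0779) = 0.0
Nearest integer order:

0


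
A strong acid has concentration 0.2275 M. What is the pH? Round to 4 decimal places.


A strong acid dissociates completely, so [H+] equals the given concentration.
pH = -log10([H+]) = -log10(0.2275)
pH = 0.6430186, rounded to 4 dp:

0.6430


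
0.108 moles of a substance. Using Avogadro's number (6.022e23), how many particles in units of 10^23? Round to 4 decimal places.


N = n * NA, then divide by 1e23 for the requested units.
N / 1e23 = n * 6.022
N / 1e23 = 0.108 * 6.022
N / 1e23 = 0.650376, rounded to 4 dp:

0.6504


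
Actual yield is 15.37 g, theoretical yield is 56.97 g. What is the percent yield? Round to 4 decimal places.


% yield = 100 * actual / theoretical
% yield = 100 * 15.37 / 56.97
% yield = 26.97911181 %, rounded to 4 dp:

26.9791 %


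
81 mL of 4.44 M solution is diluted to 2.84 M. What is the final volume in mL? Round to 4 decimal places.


Dilution: M1*V1 = M2*V2, solve for V2.
V2 = M1*V1 / M2
V2 = 4.44 * 81 / 2.84
V2 = 359.64 / 2.84
V2 = 126.63380282 mL, rounded to 4 dp:

126.6338 mL


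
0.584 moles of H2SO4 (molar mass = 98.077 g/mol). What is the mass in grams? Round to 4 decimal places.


mass = n * M
mass = 0.584 * 98.077
mass = 57.276968 g, rounded to 4 dp:

57.2770 g


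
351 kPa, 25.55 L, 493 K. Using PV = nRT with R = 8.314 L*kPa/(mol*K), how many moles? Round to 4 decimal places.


PV = nRT, solve for n = PV / (RT).
PV = 351 * 25.55 = 8968.05
RT = 8.314 * 493 = 4098.802
n = 8968.05 / 4098.802
n = 2.18796858 mol, rounded to 4 dp:

2.1880 mol


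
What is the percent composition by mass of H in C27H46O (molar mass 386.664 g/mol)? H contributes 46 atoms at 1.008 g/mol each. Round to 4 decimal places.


pct = 100 * (n_elem * M_elem) / M_total
mass_contribution = 46 * 1.008 = 46.368 g/mol
pct = 100 * 46.368 / 386.664
pct = 11.99180684 %, rounded to 4 dp:

11.9918 %


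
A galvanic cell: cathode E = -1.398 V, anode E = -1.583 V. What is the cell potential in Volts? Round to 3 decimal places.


Standard cell potential: E_cell = E_cathode - E_anode.
E_cell = -1.398 - (-1.583)
E_cell = 0.185 V, rounded to 3 dp:

0.185 V


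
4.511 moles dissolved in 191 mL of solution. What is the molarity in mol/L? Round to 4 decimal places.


Convert volume to liters: V_L = V_mL / 1000.
V_L = 191 / 1000 = 0.191 L
M = n / V_L = 4.511 / 0.191
M = 23.61780105 mol/L, rounded to 4 dp:

23.6178 mol/L


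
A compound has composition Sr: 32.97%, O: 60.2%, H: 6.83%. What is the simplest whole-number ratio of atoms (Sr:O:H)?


Assume 100 g of compound, divide each mass% by atomic mass to get moles, then normalize by the smallest to get a raw atom ratio.
Moles per 100 g: Sr: 32.97/87.62 = 0.3763, O: 60.2/15.999 = 3.7627, H: 6.83/1.008 = 6.7758
Raw ratio (divide by min = 0.3763): Sr: 1.0, O: 10.0, H: 18.007
Multiply by 1 to clear fractions: Sr: 1.0 ~= 1, O: 10.0 ~= 10, H: 18.007 ~= 18
Reduce by GCD to get the simplest whole-number ratio:

1:10:18


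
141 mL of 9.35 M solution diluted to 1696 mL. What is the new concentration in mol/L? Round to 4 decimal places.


Dilution: M1*V1 = M2*V2, solve for M2.
M2 = M1*V1 / V2
M2 = 9.35 * 141 / 1696
M2 = 1318.35 / 1696
M2 = 0.77732901 mol/L, rounded to 4 dp:

0.7773 mol/L


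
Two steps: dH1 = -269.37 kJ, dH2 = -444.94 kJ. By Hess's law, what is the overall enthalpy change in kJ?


Hess's law: enthalpy is a state function, so add the step enthalpies.
dH_total = dH1 + dH2 = -269.37 + (-444.94)
dH_total = -714.31 kJ:

-714.31 kJ


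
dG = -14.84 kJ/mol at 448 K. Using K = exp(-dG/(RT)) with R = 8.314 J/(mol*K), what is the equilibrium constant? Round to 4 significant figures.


dG is in kJ/mol; multiply by 1000 to match R in J/(mol*K).
RT = 8.314 * 448 = 3724.672 J/mol
exponent = -dG*1000 / (RT) = -(-14.84*1000) / 3724.672 = 3.98424344
K = exp(3.98424344)
K = 53.744613, rounded to 4 significant figures:

53.74


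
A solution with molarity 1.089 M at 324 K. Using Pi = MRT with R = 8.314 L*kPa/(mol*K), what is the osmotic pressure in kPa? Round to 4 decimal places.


Osmotic pressure (van't Hoff): Pi = M*R*T.
RT = 8.314 * 324 = 2693.736
Pi = 1.089 * 2693.736
Pi = 2933.478504 kPa, rounded to 4 dp:

2933.4785 kPa


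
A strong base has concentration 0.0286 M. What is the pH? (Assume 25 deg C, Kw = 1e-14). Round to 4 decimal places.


A strong base dissociates completely, so [OH-] equals the given concentration.
pOH = -log10([OH-]) = -log10(0.0286) = 1.543634
pH = 14 - pOH = 14 - 1.543634
pH = 12.456366, rounded to 4 dp:

12.4564


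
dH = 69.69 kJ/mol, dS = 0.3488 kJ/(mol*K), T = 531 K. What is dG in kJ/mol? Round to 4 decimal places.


Gibbs: dG = dH - T*dS (consistent units, dS already in kJ/(mol*K)).
T*dS = 531 * 0.3488 = 185.2128
dG = 69.69 - (185.2128)
dG = -115.5228 kJ/mol, rounded to 4 dp:

-115.5228 kJ/mol


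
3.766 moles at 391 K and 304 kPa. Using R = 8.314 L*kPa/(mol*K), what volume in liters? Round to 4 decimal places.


PV = nRT, solve for V = nRT / P.
nRT = 3.766 * 8.314 * 391 = 12242.4149
V = 12242.4149 / 304
V = 40.27110164 L, rounded to 4 dp:

40.2711 L


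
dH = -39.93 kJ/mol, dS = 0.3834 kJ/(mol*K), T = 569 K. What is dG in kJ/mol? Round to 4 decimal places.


Gibbs: dG = dH - T*dS (consistent units, dS already in kJ/(mol*K)).
T*dS = 569 * 0.3834 = 218.1546
dG = -39.93 - (218.1546)
dG = -258.0846 kJ/mol, rounded to 4 dp:

-258.0846 kJ/mol


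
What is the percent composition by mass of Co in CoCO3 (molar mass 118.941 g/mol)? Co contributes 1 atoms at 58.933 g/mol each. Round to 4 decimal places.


pct = 100 * (n_elem * M_elem) / M_total
mass_contribution = 1 * 58.933 = 58.933 g/mol
pct = 100 * 58.933 / 118.941
pct = 49.54809527 %, rounded to 4 dp:

49.5481 %


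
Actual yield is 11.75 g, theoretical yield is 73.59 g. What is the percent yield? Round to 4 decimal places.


% yield = 100 * actual / theoretical
% yield = 100 * 11.75 / 73.59
% yield = 15.96684332 %, rounded to 4 dp:

15.9668 %


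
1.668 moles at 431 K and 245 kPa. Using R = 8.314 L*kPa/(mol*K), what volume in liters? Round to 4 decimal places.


PV = nRT, solve for V = nRT / P.
nRT = 1.668 * 8.314 * 431 = 5977.0011
V = 5977.0011 / 245
V = 24.39592286 L, rounded to 4 dp:

24.3959 L


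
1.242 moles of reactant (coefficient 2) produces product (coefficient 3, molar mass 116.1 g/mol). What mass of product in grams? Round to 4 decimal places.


Use the coefficient ratio to convert reactant moles to product moles, then multiply by the product's molar mass.
moles_P = moles_R * (coeff_P / coeff_R) = 1.242 * (3/2) = 1.863
mass_P = moles_P * M_P = 1.863 * 116.1
mass_P = 216.2943 g, rounded to 4 dp:

216.2943 g


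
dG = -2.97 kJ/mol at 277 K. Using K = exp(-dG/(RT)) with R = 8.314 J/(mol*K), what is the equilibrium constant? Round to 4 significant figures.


dG is in kJ/mol; multiply by 1000 to match R in J/(mol*K).
RT = 8.314 * 277 = 2302.978 J/mol
exponent = -dG*1000 / (RT) = -(-2.97*1000) / 2302.978 = 1.28963455
K = exp(1.28963455)
K = 3.6314592, rounded to 4 significant figures:

3.631


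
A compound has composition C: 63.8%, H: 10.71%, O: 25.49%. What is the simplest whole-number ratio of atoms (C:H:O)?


Assume 100 g of compound, divide each mass% by atomic mass to get moles, then normalize by the smallest to get a raw atom ratio.
Moles per 100 g: C: 63.8/12.011 = 5.3118, H: 10.71/1.008 = 10.625, O: 25.49/15.999 = 1.5932
Raw ratio (divide by min = 1.5932): C: 3.334, H: 6.669, O: 1.0
Multiply by 3 to clear fractions: C: 10.002 ~= 10, H: 20.007 ~= 20, O: 3.0 ~= 3
Reduce by GCD to get the simplest whole-number ratio:

10:20:3


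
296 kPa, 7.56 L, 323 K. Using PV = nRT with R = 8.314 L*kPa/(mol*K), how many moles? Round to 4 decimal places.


PV = nRT, solve for n = PV / (RT).
PV = 296 * 7.56 = 2237.76
RT = 8.314 * 323 = 2685.422
n = 2237.76 / 2685.422
n = 0.8332992 mol, rounded to 4 dp:

0.8333 mol


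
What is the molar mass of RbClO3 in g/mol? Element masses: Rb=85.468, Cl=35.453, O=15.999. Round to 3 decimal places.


M = sum(count * atomic_mass) over atoms.
M = 1*85.468 + 1*35.453 + 3*15.999
M = 85.468 + 35.453 + 47.997
M = 168.918 g/mol, rounded to 3 dp:

168.918 g/mol


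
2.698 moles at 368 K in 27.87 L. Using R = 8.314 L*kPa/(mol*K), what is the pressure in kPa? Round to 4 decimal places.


PV = nRT, solve for P = nRT / V.
nRT = 2.698 * 8.314 * 368 = 8254.6713
P = 8254.6713 / 27.87
P = 296.18483315 kPa, rounded to 4 dp:

296.1848 kPa


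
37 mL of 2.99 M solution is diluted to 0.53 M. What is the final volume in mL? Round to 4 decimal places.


Dilution: M1*V1 = M2*V2, solve for V2.
V2 = M1*V1 / M2
V2 = 2.99 * 37 / 0.53
V2 = 110.63 / 0.53
V2 = 208.73584906 mL, rounded to 4 dp:

208.7358 mL


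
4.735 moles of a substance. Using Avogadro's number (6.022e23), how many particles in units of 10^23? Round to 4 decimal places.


N = n * NA, then divide by 1e23 for the requested units.
N / 1e23 = n * 6.022
N / 1e23 = 4.735 * 6.022
N / 1e23 = 28.51417, rounded to 4 dp:

28.5142


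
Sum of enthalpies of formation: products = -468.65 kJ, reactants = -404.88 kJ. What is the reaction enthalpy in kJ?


dH_rxn = sum(dH_f products) - sum(dH_f reactants)
dH_rxn = -468.65 - (-404.88)
dH_rxn = -63.77 kJ:

-63.77 kJ


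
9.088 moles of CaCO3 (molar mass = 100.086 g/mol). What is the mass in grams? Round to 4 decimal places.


mass = n * M
mass = 9.088 * 100.086
mass = 909.581568 g, rounded to 4 dp:

909.5816 g


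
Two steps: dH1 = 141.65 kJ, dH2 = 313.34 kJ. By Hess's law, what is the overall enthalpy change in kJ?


Hess's law: enthalpy is a state function, so add the step enthalpies.
dH_total = dH1 + dH2 = 141.65 + (313.34)
dH_total = 454.99 kJ:

454.99 kJ


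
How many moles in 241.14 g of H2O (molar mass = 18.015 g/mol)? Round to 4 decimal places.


n = mass / M
n = 241.14 / 18.015
n = 13.38551207 mol, rounded to 4 dp:

13.3855 mol


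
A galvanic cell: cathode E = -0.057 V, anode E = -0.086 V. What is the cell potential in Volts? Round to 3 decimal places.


Standard cell potential: E_cell = E_cathode - E_anode.
E_cell = -0.057 - (-0.086)
E_cell = 0.029 V, rounded to 3 dp:

0.029 V


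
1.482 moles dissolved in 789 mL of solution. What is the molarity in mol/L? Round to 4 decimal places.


Convert volume to liters: V_L = V_mL / 1000.
V_L = 789 / 1000 = 0.789 L
M = n / V_L = 1.482 / 0.789
M = 1.878327 mol/L, rounded to 4 dp:

1.8783 mol/L


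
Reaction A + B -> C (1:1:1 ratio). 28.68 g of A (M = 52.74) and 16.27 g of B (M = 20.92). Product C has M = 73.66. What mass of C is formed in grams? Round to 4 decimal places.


Find moles of each reactant; the smaller value is the limiting reagent in a 1:1:1 reaction, so moles_C equals moles of the limiter.
n_A = mass_A / M_A = 28.68 / 52.74 = 0.5438 mol
n_B = mass_B / M_B = 16.27 / 20.92 = 0.777725 mol
Limiting reagent: A (smaller), n_limiting = 0.5438 mol
mass_C = n_limiting * M_C = 0.5438 * 73.66
mass_C = 40.056308 g, rounded to 4 dp:

40.0563 g


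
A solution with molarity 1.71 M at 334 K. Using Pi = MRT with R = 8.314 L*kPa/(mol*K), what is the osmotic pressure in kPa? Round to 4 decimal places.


Osmotic pressure (van't Hoff): Pi = M*R*T.
RT = 8.314 * 334 = 2776.876
Pi = 1.71 * 2776.876
Pi = 4748.45796 kPa, rounded to 4 dp:

4748.4580 kPa


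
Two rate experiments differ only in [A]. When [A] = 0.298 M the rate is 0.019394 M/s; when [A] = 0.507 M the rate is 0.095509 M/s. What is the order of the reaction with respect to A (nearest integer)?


Rate is proportional to [A]^n, so rate2/rate1 = ([A]2/[A]1)^n. Take logs to solve for n.
rate2/rate1 = 0.095509 / 0.019394 = 4.9247
[A]2/[A]1 = 0.507 / 0.298 = 1.7013
n = ln(4.9247) / ln(1.7013) = 3.0
Nearest integer order:

3


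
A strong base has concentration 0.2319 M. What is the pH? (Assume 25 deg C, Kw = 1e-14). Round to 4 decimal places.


A strong base dissociates completely, so [OH-] equals the given concentration.
pOH = -log10([OH-]) = -log10(0.2319) = 0.634699
pH = 14 - pOH = 14 - 0.634699
pH = 13.365301, rounded to 4 dp:

13.3653


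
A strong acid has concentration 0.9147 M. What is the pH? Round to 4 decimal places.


A strong acid dissociates completely, so [H+] equals the given concentration.
pH = -log10([H+]) = -log10(0.9147)
pH = 0.03872132, rounded to 4 dp:

0.0387


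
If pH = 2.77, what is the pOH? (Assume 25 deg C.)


At 25 deg C, pH + pOH = 14.
pOH = 14 - pH = 14 - 2.77
pOH = 11.23:

11.23


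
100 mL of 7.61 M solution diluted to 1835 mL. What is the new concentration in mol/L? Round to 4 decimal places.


Dilution: M1*V1 = M2*V2, solve for M2.
M2 = M1*V1 / V2
M2 = 7.61 * 100 / 1835
M2 = 761.0 / 1835
M2 = 0.4147139 mol/L, rounded to 4 dp:

0.4147 mol/L


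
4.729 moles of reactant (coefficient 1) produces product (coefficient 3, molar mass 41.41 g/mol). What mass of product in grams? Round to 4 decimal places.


Use the coefficient ratio to convert reactant moles to product moles, then multiply by the product's molar mass.
moles_P = moles_R * (coeff_P / coeff_R) = 4.729 * (3/1) = 14.187
mass_P = moles_P * M_P = 14.187 * 41.41
mass_P = 587.48367 g, rounded to 4 dp:

587.4837 g


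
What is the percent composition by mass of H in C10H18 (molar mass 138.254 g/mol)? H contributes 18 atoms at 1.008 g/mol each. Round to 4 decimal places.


pct = 100 * (n_elem * M_elem) / M_total
mass_contribution = 18 * 1.008 = 18.144 g/mol
pct = 100 * 18.144 / 138.254
pct = 13.12367092 %, rounded to 4 dp:

13.1237 %


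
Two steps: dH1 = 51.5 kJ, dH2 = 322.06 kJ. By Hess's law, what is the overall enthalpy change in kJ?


Hess's law: enthalpy is a state function, so add the step enthalpies.
dH_total = dH1 + dH2 = 51.5 + (322.06)
dH_total = 373.56 kJ:

373.56 kJ


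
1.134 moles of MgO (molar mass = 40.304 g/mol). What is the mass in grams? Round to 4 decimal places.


mass = n * M
mass = 1.134 * 40.304
mass = 45.704736 g, rounded to 4 dp:

45.7047 g


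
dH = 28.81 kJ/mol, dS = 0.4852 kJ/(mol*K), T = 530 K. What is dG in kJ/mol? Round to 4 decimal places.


Gibbs: dG = dH - T*dS (consistent units, dS already in kJ/(mol*K)).
T*dS = 530 * 0.4852 = 257.156
dG = 28.81 - (257.156)
dG = -228.346 kJ/mol, rounded to 4 dp:

-228.3460 kJ/mol


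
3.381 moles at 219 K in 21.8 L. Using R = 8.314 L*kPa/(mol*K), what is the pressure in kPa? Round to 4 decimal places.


PV = nRT, solve for P = nRT / V.
nRT = 3.381 * 8.314 * 219 = 6156.0098
P = 6156.0098 / 21.8
P = 282.38577064 kPa, rounded to 4 dp:

282.3858 kPa


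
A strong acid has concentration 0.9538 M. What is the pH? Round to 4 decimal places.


A strong acid dissociates completely, so [H+] equals the given concentration.
pH = -log10([H+]) = -log10(0.9538)
pH = 0.02054268, rounded to 4 dp:

0.0205


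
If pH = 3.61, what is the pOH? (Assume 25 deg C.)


At 25 deg C, pH + pOH = 14.
pOH = 14 - pH = 14 - 3.61
pOH = 10.39:

10.39


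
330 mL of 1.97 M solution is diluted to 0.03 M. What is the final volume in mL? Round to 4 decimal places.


Dilution: M1*V1 = M2*V2, solve for V2.
V2 = M1*V1 / M2
V2 = 1.97 * 330 / 0.03
V2 = 650.1 / 0.03
V2 = 21670.0 mL, rounded to 4 dp:

21670.0000 mL


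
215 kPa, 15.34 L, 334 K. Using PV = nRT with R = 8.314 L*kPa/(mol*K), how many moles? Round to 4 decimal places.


PV = nRT, solve for n = PV / (RT).
PV = 215 * 15.34 = 3298.1
RT = 8.314 * 334 = 2776.876
n = 3298.1 / 2776.876
n = 1.18770158 mol, rounded to 4 dp:

1.1877 mol


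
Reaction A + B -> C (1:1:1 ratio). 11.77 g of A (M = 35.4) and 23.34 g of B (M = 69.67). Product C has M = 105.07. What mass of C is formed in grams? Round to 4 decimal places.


Find moles of each reactant; the smaller value is the limiting reagent in a 1:1:1 reaction, so moles_C equals moles of the limiter.
n_A = mass_A / M_A = 11.77 / 35.4 = 0.332486 mol
n_B = mass_B / M_B = 23.34 / 69.67 = 0.335008 mol
Limiting reagent: A (smaller), n_limiting = 0.332486 mol
mass_C = n_limiting * M_C = 0.332486 * 105.07
mass_C = 34.93430402 g, rounded to 4 dp:

34.9343 g


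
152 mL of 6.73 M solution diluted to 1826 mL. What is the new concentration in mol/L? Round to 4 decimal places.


Dilution: M1*V1 = M2*V2, solve for M2.
M2 = M1*V1 / V2
M2 = 6.73 * 152 / 1826
M2 = 1022.96 / 1826
M2 = 0.56021906 mol/L, rounded to 4 dp:

0.5602 mol/L


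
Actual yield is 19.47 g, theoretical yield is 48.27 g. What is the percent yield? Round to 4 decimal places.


% yield = 100 * actual / theoretical
% yield = 100 * 19.47 / 48.27
% yield = 40.33561218 %, rounded to 4 dp:

40.3356 %


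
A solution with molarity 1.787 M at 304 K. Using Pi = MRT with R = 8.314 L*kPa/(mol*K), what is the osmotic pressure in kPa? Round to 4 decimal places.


Osmotic pressure (van't Hoff): Pi = M*R*T.
RT = 8.314 * 304 = 2527.456
Pi = 1.787 * 2527.456
Pi = 4516.563872 kPa, rounded to 4 dp:

4516.5639 kPa


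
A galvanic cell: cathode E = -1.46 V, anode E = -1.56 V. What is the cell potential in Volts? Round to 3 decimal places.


Standard cell potential: E_cell = E_cathode - E_anode.
E_cell = -1.46 - (-1.56)
E_cell = 0.1 V, rounded to 3 dp:

0.100 V


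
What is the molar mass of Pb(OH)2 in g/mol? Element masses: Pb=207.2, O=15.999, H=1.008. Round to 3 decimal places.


M = sum(count * atomic_mass) over atoms.
M = 1*207.2 + 2*15.999 + 2*1.008
M = 207.2 + 31.998 + 2.016
M = 241.214 g/mol, rounded to 3 dp:

241.214 g/mol


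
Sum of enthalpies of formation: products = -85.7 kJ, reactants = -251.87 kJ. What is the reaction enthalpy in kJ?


dH_rxn = sum(dH_f products) - sum(dH_f reactants)
dH_rxn = -85.7 - (-251.87)
dH_rxn = 166.17 kJ:

166.17 kJ


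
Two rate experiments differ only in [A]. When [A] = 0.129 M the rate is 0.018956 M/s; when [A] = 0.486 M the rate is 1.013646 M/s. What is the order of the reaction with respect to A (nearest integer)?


Rate is proportional to [A]^n, so rate2/rate1 = ([A]2/[A]1)^n. Take logs to solve for n.
rate2/rate1 = 1.013646 / 0.018956 = 53.4736
[A]2/[A]1 = 0.486 / 0.129 = 3.7674
n = ln(53.4736) / ln(3.7674) = 3.0
Nearest integer order:

3


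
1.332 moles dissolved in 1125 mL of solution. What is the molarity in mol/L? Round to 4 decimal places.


Convert volume to liters: V_L = V_mL / 1000.
V_L = 1125 / 1000 = 1.125 L
M = n / V_L = 1.332 / 1.125
M = 1.184 mol/L, rounded to 4 dp:

1.1840 mol/L


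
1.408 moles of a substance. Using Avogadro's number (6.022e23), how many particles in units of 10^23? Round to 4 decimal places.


N = n * NA, then divide by 1e23 for the requested units.
N / 1e23 = n * 6.022
N / 1e23 = 1.408 * 6.022
N / 1e23 = 8.478976, rounded to 4 dp:

8.4790


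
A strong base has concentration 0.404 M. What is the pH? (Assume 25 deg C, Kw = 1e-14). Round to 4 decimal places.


A strong base dissociates completely, so [OH-] equals the given concentration.
pOH = -log10([OH-]) = -log10(0.404) = 0.393619
pH = 14 - pOH = 14 - 0.393619
pH = 13.606381, rounded to 4 dp:

13.6064


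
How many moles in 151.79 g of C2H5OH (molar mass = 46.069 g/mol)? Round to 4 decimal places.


n = mass / M
n = 151.79 / 46.069
n = 3.29484035 mol, rounded to 4 dp:

3.2948 mol


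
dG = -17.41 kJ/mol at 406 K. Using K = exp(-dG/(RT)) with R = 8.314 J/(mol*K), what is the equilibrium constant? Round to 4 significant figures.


dG is in kJ/mol; multiply by 1000 to match R in J/(mol*K).
RT = 8.314 * 406 = 3375.484 J/mol
exponent = -dG*1000 / (RT) = -(-17.41*1000) / 3375.484 = 5.15777885
K = exp(5.15777885)
K = 173.77804, rounded to 4 significant figures:

173.8


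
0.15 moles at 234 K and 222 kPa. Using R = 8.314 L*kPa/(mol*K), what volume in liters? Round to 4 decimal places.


PV = nRT, solve for V = nRT / P.
nRT = 0.15 * 8.314 * 234 = 291.8214
V = 291.8214 / 222
V = 1.31451081 L, rounded to 4 dp:

1.3145 L


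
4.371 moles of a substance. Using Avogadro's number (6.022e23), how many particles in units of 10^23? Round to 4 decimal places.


N = n * NA, then divide by 1e23 for the requested units.
N / 1e23 = n * 6.022
N / 1e23 = 4.371 * 6.022
N / 1e23 = 26.322162, rounded to 4 dp:

26.3222


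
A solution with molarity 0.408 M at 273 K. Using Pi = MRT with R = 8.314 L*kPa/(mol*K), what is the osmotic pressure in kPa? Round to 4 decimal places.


Osmotic pressure (van't Hoff): Pi = M*R*T.
RT = 8.314 * 273 = 2269.722
Pi = 0.408 * 2269.722
Pi = 926.046576 kPa, rounded to 4 dp:

926.0466 kPa


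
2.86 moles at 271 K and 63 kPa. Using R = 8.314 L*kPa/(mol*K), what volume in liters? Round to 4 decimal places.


PV = nRT, solve for V = nRT / P.
nRT = 2.86 * 8.314 * 271 = 6443.8488
V = 6443.8488 / 63
V = 102.28331429 L, rounded to 4 dp:

102.2833 L


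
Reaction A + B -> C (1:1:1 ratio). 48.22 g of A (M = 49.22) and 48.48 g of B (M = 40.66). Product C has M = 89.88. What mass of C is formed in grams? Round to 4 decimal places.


Find moles of each reactant; the smaller value is the limiting reagent in a 1:1:1 reaction, so moles_C equals moles of the limiter.
n_A = mass_A / M_A = 48.22 / 49.22 = 0.979683 mol
n_B = mass_B / M_B = 48.48 / 40.66 = 1.192327 mol
Limiting reagent: A (smaller), n_limiting = 0.979683 mol
mass_C = n_limiting * M_C = 0.979683 * 89.88
mass_C = 88.05390804 g, rounded to 4 dp:

88.0539 g
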